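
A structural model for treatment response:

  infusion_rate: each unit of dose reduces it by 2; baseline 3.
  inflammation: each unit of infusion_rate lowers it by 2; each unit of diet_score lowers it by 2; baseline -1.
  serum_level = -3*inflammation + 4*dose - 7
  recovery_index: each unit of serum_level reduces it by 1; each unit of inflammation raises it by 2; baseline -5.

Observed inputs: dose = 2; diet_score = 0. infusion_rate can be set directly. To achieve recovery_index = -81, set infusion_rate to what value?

Intervening on infusion_rate fixes its value directly, overriding its dependence on dose.
Substituting into the inflammation equation gives inflammation = -2*infusion_rate - 1.
So serum_level = 6*infusion_rate + 4.
This gives recovery_index = -10*infusion_rate - 11.
Solve -10*infusion_rate - 11 = -81: infusion_rate = (-81 + 11) / -10 = 7.

infusion_rate = 7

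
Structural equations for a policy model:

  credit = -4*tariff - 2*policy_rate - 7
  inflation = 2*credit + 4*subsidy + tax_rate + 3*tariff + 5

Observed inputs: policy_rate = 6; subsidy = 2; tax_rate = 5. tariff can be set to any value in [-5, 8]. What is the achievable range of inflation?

-60 to 5

Substituting into the credit equation gives credit = -4*tariff - 19.
Substituting into the inflation equation gives inflation = -5*tariff - 20.
Linear in tariff, so extremes are at the endpoints: tariff = -5 gives inflation = 5; tariff = 8 gives inflation = -60.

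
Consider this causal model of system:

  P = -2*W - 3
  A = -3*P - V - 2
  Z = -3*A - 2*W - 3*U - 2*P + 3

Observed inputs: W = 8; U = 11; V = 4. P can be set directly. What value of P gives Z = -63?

P = -5

Intervening on P fixes its value directly, overriding its dependence on W.
Substituting into the A equation gives A = -3*P - 6.
So Z = 7*P - 28.
Solve 7*P - 28 = -63: P = (-63 + 28) / 7 = -5.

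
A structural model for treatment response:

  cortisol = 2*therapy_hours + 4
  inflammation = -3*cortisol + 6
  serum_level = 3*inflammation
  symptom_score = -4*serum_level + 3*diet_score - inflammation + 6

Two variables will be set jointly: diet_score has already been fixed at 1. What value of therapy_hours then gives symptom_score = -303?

therapy_hours = -5

With diet_score held at 1:
Substituting into the inflammation equation gives inflammation = -6*therapy_hours - 6.
So serum_level = -18*therapy_hours - 18.
This gives symptom_score = 78*therapy_hours + 87.
Solve 78*therapy_hours + 87 = -303: therapy_hours = (-303 - 87) / 78 = -5.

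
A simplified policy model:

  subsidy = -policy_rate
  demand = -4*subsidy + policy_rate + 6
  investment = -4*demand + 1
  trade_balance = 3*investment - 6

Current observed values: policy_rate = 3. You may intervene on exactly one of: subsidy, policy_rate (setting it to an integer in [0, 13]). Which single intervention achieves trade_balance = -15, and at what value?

Intervening on subsidy: with other inputs at their observed values, trade_balance = 48*subsidy - 111. Solving for -15 gives subsidy = 2, within [0, 13].
Intervening on policy_rate: trade_balance = -60*policy_rate - 75. Reaching -15 requires policy_rate = -1, outside [0, 13].

set subsidy = 2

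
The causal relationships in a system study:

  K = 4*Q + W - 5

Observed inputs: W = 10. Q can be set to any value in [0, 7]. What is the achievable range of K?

Substituting into the K equation gives K = 4*Q + 5.
Linear in Q, so extremes are at the endpoints: Q = 0 gives K = 5; Q = 7 gives K = 33.

5 to 33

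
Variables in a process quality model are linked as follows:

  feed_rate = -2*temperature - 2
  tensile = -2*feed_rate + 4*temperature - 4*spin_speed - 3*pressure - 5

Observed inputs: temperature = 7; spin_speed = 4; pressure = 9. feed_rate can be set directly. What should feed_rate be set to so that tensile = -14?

feed_rate = -3

Intervening on feed_rate fixes its value directly, overriding its dependence on temperature.
Substituting into the tensile equation gives tensile = -2*feed_rate - 20.
Solve -2*feed_rate - 20 = -14: feed_rate = (-14 + 20) / -2 = -3.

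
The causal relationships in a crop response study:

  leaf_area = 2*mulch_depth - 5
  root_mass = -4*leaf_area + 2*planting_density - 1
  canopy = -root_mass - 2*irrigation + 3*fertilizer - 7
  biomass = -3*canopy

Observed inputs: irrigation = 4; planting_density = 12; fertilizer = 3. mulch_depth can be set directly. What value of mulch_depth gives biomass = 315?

mulch_depth = -7

Substituting into the root_mass equation gives root_mass = -8*mulch_depth + 43.
canopy becomes 8*mulch_depth - 49.
Substituting into the biomass equation gives biomass = -24*mulch_depth + 147.
Solve -24*mulch_depth + 147 = 315: mulch_depth = (315 - 147) / -24 = -7.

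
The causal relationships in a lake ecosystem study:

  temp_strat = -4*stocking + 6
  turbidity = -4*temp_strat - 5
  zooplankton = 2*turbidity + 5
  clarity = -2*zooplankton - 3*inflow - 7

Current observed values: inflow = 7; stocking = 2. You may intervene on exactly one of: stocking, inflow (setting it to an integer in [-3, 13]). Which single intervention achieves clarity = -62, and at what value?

set inflow = 11

Intervening on stocking: clarity = -64*stocking + 78. Reaching -62 requires stocking = 35/16, not an integer.
Intervening on inflow: with other inputs at their observed values, clarity = -3*inflow - 29. Solving for -62 gives inflow = 11, within [-3, 13].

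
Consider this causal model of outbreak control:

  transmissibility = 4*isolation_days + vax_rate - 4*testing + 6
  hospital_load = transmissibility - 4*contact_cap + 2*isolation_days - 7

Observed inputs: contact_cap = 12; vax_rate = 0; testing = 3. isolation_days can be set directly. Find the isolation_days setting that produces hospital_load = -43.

Substituting into the transmissibility equation gives transmissibility = 4*isolation_days - 6.
Substituting into the hospital_load equation gives hospital_load = 6*isolation_days - 61.
Solve 6*isolation_days - 61 = -43: isolation_days = (-43 + 61) / 6 = 3.

isolation_days = 3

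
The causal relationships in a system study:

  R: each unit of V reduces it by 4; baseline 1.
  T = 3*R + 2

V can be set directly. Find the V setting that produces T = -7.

Substituting into the T equation gives T = -12*V + 5.
Solve -12*V + 5 = -7: V = (-7 - 5) / -12 = 1.

V = 1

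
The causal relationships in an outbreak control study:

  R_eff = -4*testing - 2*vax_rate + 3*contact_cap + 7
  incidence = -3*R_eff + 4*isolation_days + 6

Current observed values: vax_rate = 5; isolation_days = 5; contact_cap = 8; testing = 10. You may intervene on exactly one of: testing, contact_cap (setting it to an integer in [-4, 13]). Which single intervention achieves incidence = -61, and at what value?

set testing = -2

Intervening on testing: with other inputs at their observed values, incidence = 12*testing - 37. Solving for -61 gives testing = -2, within [-4, 13].
Intervening on contact_cap: incidence = -9*contact_cap + 155. Reaching -61 requires contact_cap = 24, outside [-4, 13].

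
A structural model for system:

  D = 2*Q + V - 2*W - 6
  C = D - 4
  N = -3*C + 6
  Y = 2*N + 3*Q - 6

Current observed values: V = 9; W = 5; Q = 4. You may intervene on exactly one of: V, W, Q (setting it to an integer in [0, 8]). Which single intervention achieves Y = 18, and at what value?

Intervening on V: Y = -6*V + 90. Reaching 18 requires V = 12, outside [0, 8].
Intervening on W: Y = 12*W - 24. Reaching 18 requires W = 7/2, not an integer.
Intervening on Q: with other inputs at their observed values, Y = -9*Q + 72. Solving for 18 gives Q = 6, within [0, 8].

set Q = 6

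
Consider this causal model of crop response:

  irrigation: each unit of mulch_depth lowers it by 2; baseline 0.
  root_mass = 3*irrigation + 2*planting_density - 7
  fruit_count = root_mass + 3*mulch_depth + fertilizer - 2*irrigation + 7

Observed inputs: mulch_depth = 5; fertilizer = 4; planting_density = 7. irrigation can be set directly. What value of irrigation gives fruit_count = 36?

irrigation = 3

Intervening on irrigation fixes its value directly, overriding its dependence on mulch_depth.
Substituting into the root_mass equation gives root_mass = 3*irrigation + 7.
This gives fruit_count = irrigation + 33.
Solve irrigation + 33 = 36: irrigation = (36 - 33) / 1 = 3.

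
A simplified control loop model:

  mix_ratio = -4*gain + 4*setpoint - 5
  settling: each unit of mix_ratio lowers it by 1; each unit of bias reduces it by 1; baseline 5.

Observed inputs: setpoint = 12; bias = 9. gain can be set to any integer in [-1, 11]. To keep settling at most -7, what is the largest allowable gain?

gain = 10

Substituting into the mix_ratio equation gives mix_ratio = -4*gain + 43.
So settling = 4*gain - 47.
Require 4*gain - 47 ≤ -7, so gain ≤ 10.
The largest integer in [-1, 11] satisfying this is 10.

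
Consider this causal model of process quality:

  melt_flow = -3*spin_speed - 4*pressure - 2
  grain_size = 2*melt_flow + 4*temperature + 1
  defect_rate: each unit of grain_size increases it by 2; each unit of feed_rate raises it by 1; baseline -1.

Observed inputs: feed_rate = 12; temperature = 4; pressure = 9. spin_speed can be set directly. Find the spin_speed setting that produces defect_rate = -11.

spin_speed = -8

Substituting into the melt_flow equation gives melt_flow = -3*spin_speed - 38.
This gives grain_size = -6*spin_speed - 59.
Substituting into the defect_rate equation gives defect_rate = -12*spin_speed - 107.
Solve -12*spin_speed - 107 = -11: spin_speed = (-11 + 107) / -12 = -8.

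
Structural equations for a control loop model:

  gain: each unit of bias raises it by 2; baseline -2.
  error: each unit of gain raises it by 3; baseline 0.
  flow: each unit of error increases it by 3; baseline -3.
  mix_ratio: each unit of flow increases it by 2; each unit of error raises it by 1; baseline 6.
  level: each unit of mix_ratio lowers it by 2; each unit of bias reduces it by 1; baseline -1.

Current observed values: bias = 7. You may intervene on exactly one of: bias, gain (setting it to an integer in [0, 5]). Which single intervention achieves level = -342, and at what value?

set bias = 5

Intervening on bias: with other inputs at their observed values, level = -85*bias + 83. Solving for -342 gives bias = 5, within [0, 5].
Intervening on gain: level = -42*gain - 8. Reaching -342 requires gain = 167/21, not an integer.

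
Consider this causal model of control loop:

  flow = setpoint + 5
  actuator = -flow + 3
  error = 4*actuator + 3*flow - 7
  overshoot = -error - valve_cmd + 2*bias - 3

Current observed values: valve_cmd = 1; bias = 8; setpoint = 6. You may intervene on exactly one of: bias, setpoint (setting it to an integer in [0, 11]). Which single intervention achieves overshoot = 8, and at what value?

Intervening on bias: with other inputs at their observed values, overshoot = 2*bias + 2. Solving for 8 gives bias = 3, within [0, 11].
Intervening on setpoint: overshoot = setpoint + 12. Reaching 8 requires setpoint = -4, outside [0, 11].

set bias = 3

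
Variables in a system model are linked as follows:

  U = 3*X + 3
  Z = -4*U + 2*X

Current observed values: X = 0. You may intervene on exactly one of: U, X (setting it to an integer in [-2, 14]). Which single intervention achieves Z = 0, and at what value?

Intervening on U: with other inputs at their observed values, Z = -4*U. Solving for 0 gives U = 0, within [-2, 14].
Intervening on X: Z = -10*X - 12. Reaching 0 requires X = -6/5, not an integer.

set U = 0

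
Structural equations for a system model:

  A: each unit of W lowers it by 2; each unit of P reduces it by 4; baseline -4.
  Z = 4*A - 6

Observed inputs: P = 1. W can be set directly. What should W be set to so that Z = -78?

W = 5

Substituting into the A equation gives A = -2*W - 8.
Substituting into the Z equation gives Z = -8*W - 38.
Solve -8*W - 38 = -78: W = (-78 + 38) / -8 = 5.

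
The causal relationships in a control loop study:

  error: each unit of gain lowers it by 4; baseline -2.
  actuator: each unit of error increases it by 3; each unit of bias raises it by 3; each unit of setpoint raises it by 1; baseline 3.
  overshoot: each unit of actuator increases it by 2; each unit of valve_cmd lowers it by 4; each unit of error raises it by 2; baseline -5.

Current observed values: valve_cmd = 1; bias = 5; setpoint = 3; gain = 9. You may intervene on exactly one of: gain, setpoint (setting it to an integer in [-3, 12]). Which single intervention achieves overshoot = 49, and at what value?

set gain = -1

Intervening on gain: with other inputs at their observed values, overshoot = -32*gain + 17. Solving for 49 gives gain = -1, within [-3, 12].
Intervening on setpoint: overshoot = 2*setpoint - 277. Reaching 49 requires setpoint = 163, outside [-3, 12].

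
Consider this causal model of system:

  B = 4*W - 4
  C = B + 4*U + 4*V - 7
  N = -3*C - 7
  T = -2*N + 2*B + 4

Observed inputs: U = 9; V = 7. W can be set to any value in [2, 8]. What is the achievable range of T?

Substituting into the C equation gives C = 4*W + 53.
Substituting into the N equation gives N = -12*W - 166.
T becomes 32*W + 328.
Linear in W, so extremes are at the endpoints: W = 2 gives T = 392; W = 8 gives T = 584.

392 to 584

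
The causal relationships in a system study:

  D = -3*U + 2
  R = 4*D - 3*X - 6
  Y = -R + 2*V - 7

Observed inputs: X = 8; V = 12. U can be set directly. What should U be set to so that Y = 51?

U = 1

Substituting into the R equation gives R = -12*U - 22.
Substituting into the Y equation gives Y = 12*U + 39.
Solve 12*U + 39 = 51: U = (51 - 39) / 12 = 1.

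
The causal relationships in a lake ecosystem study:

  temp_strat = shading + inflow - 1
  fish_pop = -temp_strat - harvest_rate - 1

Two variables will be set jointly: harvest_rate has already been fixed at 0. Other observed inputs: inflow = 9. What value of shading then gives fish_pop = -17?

shading = 8

With harvest_rate held at 0:
Substituting into the temp_strat equation gives temp_strat = shading + 8.
So fish_pop = -shading - 9.
Solve -shading - 9 = -17: shading = (-17 + 9) / -1 = 8.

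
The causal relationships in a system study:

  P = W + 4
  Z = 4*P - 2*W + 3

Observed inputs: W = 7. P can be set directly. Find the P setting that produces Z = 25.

Intervening on P fixes its value directly, overriding its dependence on W.
Substituting into the Z equation gives Z = 4*P - 11.
Solve 4*P - 11 = 25: P = (25 + 11) / 4 = 9.

P = 9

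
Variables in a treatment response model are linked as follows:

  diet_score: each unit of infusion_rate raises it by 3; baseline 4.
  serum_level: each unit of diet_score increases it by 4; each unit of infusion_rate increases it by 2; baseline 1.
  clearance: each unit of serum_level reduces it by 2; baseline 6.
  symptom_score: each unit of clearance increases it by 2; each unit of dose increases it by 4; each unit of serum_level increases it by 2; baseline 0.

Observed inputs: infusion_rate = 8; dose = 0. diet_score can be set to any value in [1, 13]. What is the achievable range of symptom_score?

-126 to -30

Intervening on diet_score fixes its value directly, overriding its dependence on infusion_rate.
Substituting into the serum_level equation gives serum_level = 4*diet_score + 17.
Substituting into the clearance equation gives clearance = -8*diet_score - 28.
Substituting into the symptom_score equation gives symptom_score = -8*diet_score - 22.
Linear in diet_score, so extremes are at the endpoints: diet_score = 1 gives symptom_score = -30; diet_score = 13 gives symptom_score = -126.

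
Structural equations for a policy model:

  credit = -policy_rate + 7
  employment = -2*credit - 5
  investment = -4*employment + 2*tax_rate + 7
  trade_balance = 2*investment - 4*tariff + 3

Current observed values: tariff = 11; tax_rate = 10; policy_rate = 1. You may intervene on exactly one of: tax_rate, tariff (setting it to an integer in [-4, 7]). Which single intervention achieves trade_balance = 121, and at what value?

set tax_rate = 3

Intervening on tax_rate: with other inputs at their observed values, trade_balance = 4*tax_rate + 109. Solving for 121 gives tax_rate = 3, within [-4, 7].
Intervening on tariff: trade_balance = -4*tariff + 193. Reaching 121 requires tariff = 18, outside [-4, 7].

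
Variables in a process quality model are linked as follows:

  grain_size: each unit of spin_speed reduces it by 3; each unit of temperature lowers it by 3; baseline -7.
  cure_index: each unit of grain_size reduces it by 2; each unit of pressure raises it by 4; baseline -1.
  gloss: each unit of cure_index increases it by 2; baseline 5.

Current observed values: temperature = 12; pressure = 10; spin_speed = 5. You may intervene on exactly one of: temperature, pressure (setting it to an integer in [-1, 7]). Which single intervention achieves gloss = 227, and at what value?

Intervening on temperature: gloss = 12*temperature + 171. Reaching 227 requires temperature = 14/3, not an integer.
Intervening on pressure: with other inputs at their observed values, gloss = 8*pressure + 235. Solving for 227 gives pressure = -1, within [-1, 7].

set pressure = -1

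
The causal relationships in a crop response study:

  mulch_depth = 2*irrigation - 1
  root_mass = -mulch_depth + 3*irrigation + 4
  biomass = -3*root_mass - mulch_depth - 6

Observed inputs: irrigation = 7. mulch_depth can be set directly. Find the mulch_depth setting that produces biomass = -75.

mulch_depth = 3

Intervening on mulch_depth fixes its value directly, overriding its dependence on irrigation.
Substituting into the root_mass equation gives root_mass = -mulch_depth + 25.
Substituting into the biomass equation gives biomass = 2*mulch_depth - 81.
Solve 2*mulch_depth - 81 = -75: mulch_depth = (-75 + 81) / 2 = 3.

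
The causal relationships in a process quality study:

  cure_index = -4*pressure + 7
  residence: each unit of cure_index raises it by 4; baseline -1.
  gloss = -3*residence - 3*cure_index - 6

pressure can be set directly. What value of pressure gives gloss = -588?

Substituting into the residence equation gives residence = -16*pressure + 27.
Substituting into the gloss equation gives gloss = 60*pressure - 108.
Solve 60*pressure - 108 = -588: pressure = (-588 + 108) / 60 = -8.

pressure = -8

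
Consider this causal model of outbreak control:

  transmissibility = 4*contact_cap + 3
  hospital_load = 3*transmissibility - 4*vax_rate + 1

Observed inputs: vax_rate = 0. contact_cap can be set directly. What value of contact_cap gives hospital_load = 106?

Substituting into the hospital_load equation gives hospital_load = 12*contact_cap + 10.
Solve 12*contact_cap + 10 = 106: contact_cap = (106 - 10) / 12 = 8.

contact_cap = 8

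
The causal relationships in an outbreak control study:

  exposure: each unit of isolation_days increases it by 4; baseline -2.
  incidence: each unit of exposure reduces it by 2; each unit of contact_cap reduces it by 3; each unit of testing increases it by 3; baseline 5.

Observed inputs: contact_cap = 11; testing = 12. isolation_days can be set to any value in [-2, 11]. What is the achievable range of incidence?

-76 to 28

Substituting into the incidence equation gives incidence = -8*isolation_days + 12.
Linear in isolation_days, so extremes are at the endpoints: isolation_days = -2 gives incidence = 28; isolation_days = 11 gives incidence = -76.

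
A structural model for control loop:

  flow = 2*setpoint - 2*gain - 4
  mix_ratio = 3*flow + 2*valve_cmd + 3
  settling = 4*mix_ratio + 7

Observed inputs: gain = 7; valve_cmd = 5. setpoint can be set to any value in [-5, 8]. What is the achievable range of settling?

-277 to 35

Substituting into the flow equation gives flow = 2*setpoint - 18.
Substituting into the mix_ratio equation gives mix_ratio = 6*setpoint - 41.
Substituting into the settling equation gives settling = 24*setpoint - 157.
Linear in setpoint, so extremes are at the endpoints: setpoint = -5 gives settling = -277; setpoint = 8 gives settling = 35.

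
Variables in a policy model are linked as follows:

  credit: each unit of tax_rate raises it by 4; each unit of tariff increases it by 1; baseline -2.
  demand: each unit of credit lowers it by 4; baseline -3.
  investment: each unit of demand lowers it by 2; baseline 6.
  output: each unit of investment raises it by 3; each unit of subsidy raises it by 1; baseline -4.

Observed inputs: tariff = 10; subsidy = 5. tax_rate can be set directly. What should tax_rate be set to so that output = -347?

Substituting into the credit equation gives credit = 4*tax_rate + 8.
This gives demand = -16*tax_rate - 35.
investment becomes 32*tax_rate + 76.
Substituting into the output equation gives output = 96*tax_rate + 229.
Solve 96*tax_rate + 229 = -347: tax_rate = (-347 - 229) / 96 = -6.

tax_rate = -6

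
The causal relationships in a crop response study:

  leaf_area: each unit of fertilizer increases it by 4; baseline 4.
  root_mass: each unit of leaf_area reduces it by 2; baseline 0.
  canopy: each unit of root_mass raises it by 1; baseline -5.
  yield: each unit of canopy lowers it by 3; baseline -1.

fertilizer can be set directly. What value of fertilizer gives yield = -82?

fertilizer = -5

Substituting into the root_mass equation gives root_mass = -8*fertilizer - 8.
canopy becomes -8*fertilizer - 13.
Substituting into the yield equation gives yield = 24*fertilizer + 38.
Solve 24*fertilizer + 38 = -82: fertilizer = (-82 - 38) / 24 = -5.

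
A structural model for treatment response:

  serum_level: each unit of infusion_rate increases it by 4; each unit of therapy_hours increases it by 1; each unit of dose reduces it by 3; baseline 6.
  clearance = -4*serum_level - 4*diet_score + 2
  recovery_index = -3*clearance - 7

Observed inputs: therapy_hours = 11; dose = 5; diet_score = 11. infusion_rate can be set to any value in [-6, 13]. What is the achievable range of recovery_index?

-145 to 767

Substituting into the serum_level equation gives serum_level = 4*infusion_rate + 2.
Substituting into the clearance equation gives clearance = -16*infusion_rate - 50.
So recovery_index = 48*infusion_rate + 143.
Linear in infusion_rate, so extremes are at the endpoints: infusion_rate = -6 gives recovery_index = -145; infusion_rate = 13 gives recovery_index = 767.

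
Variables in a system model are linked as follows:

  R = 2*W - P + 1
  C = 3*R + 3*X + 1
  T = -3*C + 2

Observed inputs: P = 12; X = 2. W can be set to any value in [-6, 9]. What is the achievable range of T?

Substituting into the R equation gives R = 2*W - 11.
Substituting into the C equation gives C = 6*W - 26.
This gives T = -18*W + 80.
Linear in W, so extremes are at the endpoints: W = -6 gives T = 188; W = 9 gives T = -82.

-82 to 188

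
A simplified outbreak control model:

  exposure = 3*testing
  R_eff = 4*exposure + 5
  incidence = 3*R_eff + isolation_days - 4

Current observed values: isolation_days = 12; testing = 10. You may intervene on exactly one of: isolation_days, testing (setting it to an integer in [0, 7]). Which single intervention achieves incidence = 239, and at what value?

set testing = 6

Intervening on isolation_days: incidence = isolation_days + 371. Reaching 239 requires isolation_days = -132, outside [0, 7].
Intervening on testing: with other inputs at their observed values, incidence = 36*testing + 23. Solving for 239 gives testing = 6, within [0, 7].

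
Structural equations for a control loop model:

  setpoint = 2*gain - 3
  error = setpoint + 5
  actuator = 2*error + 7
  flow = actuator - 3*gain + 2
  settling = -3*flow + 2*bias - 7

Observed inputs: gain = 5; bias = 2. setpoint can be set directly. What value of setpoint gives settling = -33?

Intervening on setpoint fixes its value directly, overriding its dependence on gain.
Substituting into the actuator equation gives actuator = 2*setpoint + 17.
flow becomes 2*setpoint + 4.
This gives settling = -6*setpoint - 15.
Solve -6*setpoint - 15 = -33: setpoint = (-33 + 15) / -6 = 3.

setpoint = 3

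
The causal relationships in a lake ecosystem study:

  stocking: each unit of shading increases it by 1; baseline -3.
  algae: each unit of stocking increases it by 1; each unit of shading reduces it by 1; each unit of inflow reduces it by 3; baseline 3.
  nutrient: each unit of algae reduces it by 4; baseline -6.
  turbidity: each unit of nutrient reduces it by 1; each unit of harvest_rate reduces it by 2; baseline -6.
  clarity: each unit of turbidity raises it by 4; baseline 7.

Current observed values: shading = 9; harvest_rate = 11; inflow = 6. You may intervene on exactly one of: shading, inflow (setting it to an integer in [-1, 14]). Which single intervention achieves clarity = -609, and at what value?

set inflow = 11

Intervening on shading: the paths from shading to clarity cancel (net effect zero), leaving clarity = -369; -609 is unreachable this way.
Intervening on inflow: with other inputs at their observed values, clarity = -48*inflow - 81. Solving for -609 gives inflow = 11, within [-1, 14].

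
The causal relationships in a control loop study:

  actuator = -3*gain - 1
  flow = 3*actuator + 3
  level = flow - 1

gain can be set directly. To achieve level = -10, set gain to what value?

gain = 1

Substituting into the flow equation gives flow = -9*gain.
Substituting into the level equation gives level = -9*gain - 1.
Solve -9*gain - 1 = -10: gain = (-10 + 1) / -9 = 1.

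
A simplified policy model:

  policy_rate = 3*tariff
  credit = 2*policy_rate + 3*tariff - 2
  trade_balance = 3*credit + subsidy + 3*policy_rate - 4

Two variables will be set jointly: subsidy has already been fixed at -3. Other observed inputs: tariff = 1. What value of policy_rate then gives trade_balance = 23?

policy_rate = 3

With subsidy held at -3:
Intervening on policy_rate fixes its value directly, overriding its dependence on tariff.
Substituting into the credit equation gives credit = 2*policy_rate + 1.
trade_balance becomes 9*policy_rate - 4.
Solve 9*policy_rate - 4 = 23: policy_rate = (23 + 4) / 9 = 3.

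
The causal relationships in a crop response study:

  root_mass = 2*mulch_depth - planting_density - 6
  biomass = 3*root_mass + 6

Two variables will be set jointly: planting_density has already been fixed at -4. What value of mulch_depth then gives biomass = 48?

mulch_depth = 8

With planting_density held at -4:
Substituting into the root_mass equation gives root_mass = 2*mulch_depth - 2.
Substituting into the biomass equation gives biomass = 6*mulch_depth.
Solve 6*mulch_depth = 48: mulch_depth = 48 / 6 = 8.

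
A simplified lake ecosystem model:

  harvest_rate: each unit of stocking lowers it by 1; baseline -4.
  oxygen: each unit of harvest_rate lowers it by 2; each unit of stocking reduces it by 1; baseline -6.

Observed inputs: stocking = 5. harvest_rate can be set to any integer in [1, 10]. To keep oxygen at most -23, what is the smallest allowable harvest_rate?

harvest_rate = 6

Intervening on harvest_rate fixes its value directly, overriding its dependence on stocking.
Substituting into the oxygen equation gives oxygen = -2*harvest_rate - 11.
Require -2*harvest_rate - 11 ≤ -23, so harvest_rate ≥ 6.
The smallest integer in [1, 10] satisfying this is 6.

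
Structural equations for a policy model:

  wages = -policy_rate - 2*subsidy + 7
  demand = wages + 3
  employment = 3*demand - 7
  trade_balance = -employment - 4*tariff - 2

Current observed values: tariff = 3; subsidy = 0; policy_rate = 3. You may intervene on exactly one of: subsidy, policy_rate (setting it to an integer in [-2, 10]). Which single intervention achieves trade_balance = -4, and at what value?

Intervening on subsidy: with other inputs at their observed values, trade_balance = 6*subsidy - 28. Solving for -4 gives subsidy = 4, within [-2, 10].
Intervening on policy_rate: trade_balance = 3*policy_rate - 37. Reaching -4 requires policy_rate = 11, outside [-2, 10].

set subsidy = 4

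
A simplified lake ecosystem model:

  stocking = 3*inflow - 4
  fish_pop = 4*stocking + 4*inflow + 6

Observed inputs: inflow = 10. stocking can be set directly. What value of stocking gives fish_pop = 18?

Intervening on stocking fixes its value directly, overriding its dependence on inflow.
Substituting into the fish_pop equation gives fish_pop = 4*stocking + 46.
Solve 4*stocking + 46 = 18: stocking = (18 - 46) / 4 = -7.

stocking = -7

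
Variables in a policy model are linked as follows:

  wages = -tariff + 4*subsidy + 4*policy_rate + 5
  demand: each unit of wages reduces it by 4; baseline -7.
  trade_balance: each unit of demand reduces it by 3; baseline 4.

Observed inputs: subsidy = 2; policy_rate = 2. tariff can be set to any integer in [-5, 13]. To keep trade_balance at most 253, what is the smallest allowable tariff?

Substituting into the wages equation gives wages = -tariff + 21.
Substituting into the demand equation gives demand = 4*tariff - 91.
Substituting into the trade_balance equation gives trade_balance = -12*tariff + 277.
Require -12*tariff + 277 ≤ 253, so tariff ≥ 2.
The smallest integer in [-5, 13] satisfying this is 2.

tariff = 2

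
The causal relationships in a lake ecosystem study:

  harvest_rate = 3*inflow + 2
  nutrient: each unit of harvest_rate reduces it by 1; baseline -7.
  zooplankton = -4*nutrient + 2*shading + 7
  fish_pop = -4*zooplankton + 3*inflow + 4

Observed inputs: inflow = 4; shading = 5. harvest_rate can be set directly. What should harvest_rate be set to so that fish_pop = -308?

harvest_rate = 9

Intervening on harvest_rate fixes its value directly, overriding its dependence on inflow.
Substituting into the zooplankton equation gives zooplankton = 4*harvest_rate + 45.
fish_pop becomes -16*harvest_rate - 164.
Solve -16*harvest_rate - 164 = -308: harvest_rate = (-308 + 164) / -16 = 9.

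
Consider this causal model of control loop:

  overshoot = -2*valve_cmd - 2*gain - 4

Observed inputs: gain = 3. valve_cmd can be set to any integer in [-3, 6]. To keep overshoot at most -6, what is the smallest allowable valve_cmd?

valve_cmd = -2

Substituting into the overshoot equation gives overshoot = -2*valve_cmd - 10.
Require -2*valve_cmd - 10 ≤ -6, so valve_cmd ≥ -2.
The smallest integer in [-3, 6] satisfying this is -2.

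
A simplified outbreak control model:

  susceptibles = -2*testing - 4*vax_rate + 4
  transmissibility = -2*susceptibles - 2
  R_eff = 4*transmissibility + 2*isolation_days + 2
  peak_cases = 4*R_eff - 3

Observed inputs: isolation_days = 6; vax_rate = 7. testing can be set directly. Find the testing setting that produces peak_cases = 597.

testing = -3

Substituting into the susceptibles equation gives susceptibles = -2*testing - 24.
Substituting into the transmissibility equation gives transmissibility = 4*testing + 46.
Substituting into the R_eff equation gives R_eff = 16*testing + 198.
This gives peak_cases = 64*testing + 789.
Solve 64*testing + 789 = 597: testing = (597 - 789) / 64 = -3.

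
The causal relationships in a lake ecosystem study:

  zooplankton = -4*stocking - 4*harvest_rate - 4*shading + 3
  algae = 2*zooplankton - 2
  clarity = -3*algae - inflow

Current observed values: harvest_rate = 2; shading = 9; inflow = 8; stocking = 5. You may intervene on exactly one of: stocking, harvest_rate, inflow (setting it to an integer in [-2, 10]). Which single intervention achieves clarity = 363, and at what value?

set inflow = 9

Intervening on stocking: clarity = 24*stocking + 244. Reaching 363 requires stocking = 119/24, not an integer.
Intervening on harvest_rate: clarity = 24*harvest_rate + 316. Reaching 363 requires harvest_rate = 47/24, not an integer.
Intervening on inflow: with other inputs at their observed values, clarity = -inflow + 372. Solving for 363 gives inflow = 9, within [-2, 10].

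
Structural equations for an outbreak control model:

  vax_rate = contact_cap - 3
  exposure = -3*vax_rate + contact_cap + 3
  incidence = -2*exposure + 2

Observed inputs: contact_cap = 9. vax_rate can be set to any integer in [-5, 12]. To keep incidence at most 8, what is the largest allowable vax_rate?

Intervening on vax_rate fixes its value directly, overriding its dependence on contact_cap.
Substituting into the exposure equation gives exposure = -3*vax_rate + 12.
Substituting into the incidence equation gives incidence = 6*vax_rate - 22.
Require 6*vax_rate - 22 ≤ 8, so vax_rate ≤ 5.
The largest integer in [-5, 12] satisfying this is 5.

vax_rate = 5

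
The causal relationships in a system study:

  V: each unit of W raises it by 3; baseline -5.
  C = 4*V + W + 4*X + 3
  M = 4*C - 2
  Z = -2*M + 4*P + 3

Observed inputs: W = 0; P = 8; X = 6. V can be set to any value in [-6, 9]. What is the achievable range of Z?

-465 to 15

Intervening on V fixes its value directly, overriding its dependence on W.
Substituting into the C equation gives C = 4*V + 27.
Substituting into the M equation gives M = 16*V + 106.
Z becomes -32*V - 177.
Linear in V, so extremes are at the endpoints: V = -6 gives Z = 15; V = 9 gives Z = -465.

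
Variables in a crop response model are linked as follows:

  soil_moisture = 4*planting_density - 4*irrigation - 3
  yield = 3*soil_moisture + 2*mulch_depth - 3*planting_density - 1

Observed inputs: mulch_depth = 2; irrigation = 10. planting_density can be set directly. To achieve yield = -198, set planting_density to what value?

Substituting into the soil_moisture equation gives soil_moisture = 4*planting_density - 43.
Substituting into the yield equation gives yield = 9*planting_density - 126.
Solve 9*planting_density - 126 = -198: planting_density = (-198 + 126) / 9 = -8.

planting_density = -8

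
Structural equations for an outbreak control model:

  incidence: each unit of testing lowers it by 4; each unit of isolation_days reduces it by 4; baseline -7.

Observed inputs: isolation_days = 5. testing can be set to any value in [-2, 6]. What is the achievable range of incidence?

Substituting into the incidence equation gives incidence = -4*testing - 27.
Linear in testing, so extremes are at the endpoints: testing = -2 gives incidence = -19; testing = 6 gives incidence = -51.

-51 to -19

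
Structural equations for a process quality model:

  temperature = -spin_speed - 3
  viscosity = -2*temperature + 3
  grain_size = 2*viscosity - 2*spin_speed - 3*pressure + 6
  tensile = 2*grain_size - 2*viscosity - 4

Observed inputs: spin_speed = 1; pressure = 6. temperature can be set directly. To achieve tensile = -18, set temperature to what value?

Intervening on temperature fixes its value directly, overriding its dependence on spin_speed.
Substituting into the grain_size equation gives grain_size = -4*temperature - 8.
Substituting into the tensile equation gives tensile = -4*temperature - 26.
Solve -4*temperature - 26 = -18: temperature = (-18 + 26) / -4 = -2.

temperature = -2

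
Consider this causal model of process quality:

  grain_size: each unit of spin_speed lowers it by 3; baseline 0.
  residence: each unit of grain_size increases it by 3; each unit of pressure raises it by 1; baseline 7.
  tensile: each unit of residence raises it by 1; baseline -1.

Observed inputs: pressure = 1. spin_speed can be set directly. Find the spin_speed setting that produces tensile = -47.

Substituting into the residence equation gives residence = -9*spin_speed + 8.
Substituting into the tensile equation gives tensile = -9*spin_speed + 7.
Solve -9*spin_speed + 7 = -47: spin_speed = (-47 - 7) / -9 = 6.

spin_speed = 6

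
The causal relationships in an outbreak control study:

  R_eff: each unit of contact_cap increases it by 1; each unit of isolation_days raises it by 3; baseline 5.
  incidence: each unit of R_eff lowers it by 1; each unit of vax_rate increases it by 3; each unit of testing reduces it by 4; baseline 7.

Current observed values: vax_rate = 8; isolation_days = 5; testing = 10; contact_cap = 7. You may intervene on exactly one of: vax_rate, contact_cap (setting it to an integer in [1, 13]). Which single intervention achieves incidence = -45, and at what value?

Intervening on vax_rate: with other inputs at their observed values, incidence = 3*vax_rate - 60. Solving for -45 gives vax_rate = 5, within [1, 13].
Intervening on contact_cap: incidence = -contact_cap - 29. Reaching -45 requires contact_cap = 16, outside [1, 13].

set vax_rate = 5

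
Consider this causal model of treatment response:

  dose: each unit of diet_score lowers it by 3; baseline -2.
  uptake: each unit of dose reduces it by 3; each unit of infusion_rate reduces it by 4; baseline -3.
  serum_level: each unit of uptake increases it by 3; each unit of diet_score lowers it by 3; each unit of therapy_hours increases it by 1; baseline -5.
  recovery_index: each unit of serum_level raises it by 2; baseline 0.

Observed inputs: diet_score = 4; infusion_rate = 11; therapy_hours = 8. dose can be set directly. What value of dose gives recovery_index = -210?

dose = -5

Intervening on dose fixes its value directly, overriding its dependence on diet_score.
Substituting into the uptake equation gives uptake = -3*dose - 47.
Substituting into the serum_level equation gives serum_level = -9*dose - 150.
recovery_index becomes -18*dose - 300.
Solve -18*dose - 300 = -210: dose = (-210 + 300) / -18 = -5.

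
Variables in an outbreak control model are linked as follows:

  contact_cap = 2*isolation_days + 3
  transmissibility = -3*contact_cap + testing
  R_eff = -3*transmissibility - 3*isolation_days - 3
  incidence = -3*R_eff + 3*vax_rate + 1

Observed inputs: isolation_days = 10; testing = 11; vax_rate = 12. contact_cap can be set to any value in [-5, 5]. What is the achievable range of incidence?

100 to 370

Intervening on contact_cap fixes its value directly, overriding its dependence on isolation_days.
Substituting into the transmissibility equation gives transmissibility = -3*contact_cap + 11.
So R_eff = 9*contact_cap - 66.
Substituting into the incidence equation gives incidence = -27*contact_cap + 235.
Linear in contact_cap, so extremes are at the endpoints: contact_cap = -5 gives incidence = 370; contact_cap = 5 gives incidence = 100.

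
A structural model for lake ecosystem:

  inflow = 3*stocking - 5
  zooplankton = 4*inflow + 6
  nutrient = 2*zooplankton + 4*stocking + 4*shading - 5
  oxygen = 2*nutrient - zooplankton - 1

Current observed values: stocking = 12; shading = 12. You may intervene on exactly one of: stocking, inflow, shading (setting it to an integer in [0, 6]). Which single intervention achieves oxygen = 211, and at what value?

Intervening on stocking: oxygen = 44*stocking + 43. Reaching 211 requires stocking = 42/11, not an integer.
Intervening on inflow: with other inputs at their observed values, oxygen = 12*inflow + 199. Solving for 211 gives inflow = 1, within [0, 6].
Intervening on shading: oxygen = 8*shading + 475. Reaching 211 requires shading = -33, outside [0, 6].

set inflow = 1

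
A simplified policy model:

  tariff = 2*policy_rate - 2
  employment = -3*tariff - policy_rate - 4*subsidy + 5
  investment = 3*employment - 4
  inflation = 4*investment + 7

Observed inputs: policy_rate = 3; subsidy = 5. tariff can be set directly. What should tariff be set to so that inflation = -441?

tariff = 6

Intervening on tariff fixes its value directly, overriding its dependence on policy_rate.
Substituting into the employment equation gives employment = -3*tariff - 18.
This gives investment = -9*tariff - 58.
Substituting into the inflation equation gives inflation = -36*tariff - 225.
Solve -36*tariff - 225 = -441: tariff = (-441 + 225) / -36 = 6.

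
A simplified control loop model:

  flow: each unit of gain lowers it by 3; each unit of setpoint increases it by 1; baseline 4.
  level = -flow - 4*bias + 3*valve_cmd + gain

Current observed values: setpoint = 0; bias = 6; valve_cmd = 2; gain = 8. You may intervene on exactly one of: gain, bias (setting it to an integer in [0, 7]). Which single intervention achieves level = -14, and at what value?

Intervening on gain: with other inputs at their observed values, level = 4*gain - 22. Solving for -14 gives gain = 2, within [0, 7].
Intervening on bias: level = -4*bias + 34. Reaching -14 requires bias = 12, outside [0, 7].

set gain = 2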